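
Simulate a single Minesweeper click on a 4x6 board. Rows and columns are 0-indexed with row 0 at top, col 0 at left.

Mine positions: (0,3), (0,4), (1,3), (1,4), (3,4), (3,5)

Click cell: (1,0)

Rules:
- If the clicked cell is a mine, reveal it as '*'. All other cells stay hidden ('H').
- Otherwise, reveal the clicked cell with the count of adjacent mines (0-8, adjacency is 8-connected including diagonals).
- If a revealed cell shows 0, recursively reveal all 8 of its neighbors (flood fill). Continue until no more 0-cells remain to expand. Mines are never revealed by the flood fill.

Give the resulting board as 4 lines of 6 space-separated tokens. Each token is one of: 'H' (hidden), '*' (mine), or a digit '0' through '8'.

0 0 2 H H H
0 0 2 H H H
0 0 1 3 H H
0 0 0 1 H H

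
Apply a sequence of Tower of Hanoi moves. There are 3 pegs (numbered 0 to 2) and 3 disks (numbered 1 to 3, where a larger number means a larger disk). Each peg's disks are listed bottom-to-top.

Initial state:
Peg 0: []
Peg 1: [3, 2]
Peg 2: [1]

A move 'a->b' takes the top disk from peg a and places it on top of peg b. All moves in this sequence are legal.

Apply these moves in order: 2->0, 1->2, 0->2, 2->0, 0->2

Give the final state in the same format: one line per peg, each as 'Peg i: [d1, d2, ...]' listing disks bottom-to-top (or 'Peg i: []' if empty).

Answer: Peg 0: []
Peg 1: [3]
Peg 2: [2, 1]

Derivation:
After move 1 (2->0):
Peg 0: [1]
Peg 1: [3, 2]
Peg 2: []

After move 2 (1->2):
Peg 0: [1]
Peg 1: [3]
Peg 2: [2]

After move 3 (0->2):
Peg 0: []
Peg 1: [3]
Peg 2: [2, 1]

After move 4 (2->0):
Peg 0: [1]
Peg 1: [3]
Peg 2: [2]

After move 5 (0->2):
Peg 0: []
Peg 1: [3]
Peg 2: [2, 1]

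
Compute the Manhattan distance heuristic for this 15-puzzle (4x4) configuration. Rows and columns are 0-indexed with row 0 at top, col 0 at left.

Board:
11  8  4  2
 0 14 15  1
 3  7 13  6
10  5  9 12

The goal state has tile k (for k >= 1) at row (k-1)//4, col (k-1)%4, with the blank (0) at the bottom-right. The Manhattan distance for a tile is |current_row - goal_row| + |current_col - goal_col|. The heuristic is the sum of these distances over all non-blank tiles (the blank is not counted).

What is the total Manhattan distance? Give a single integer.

Answer: 39

Derivation:
Tile 11: (0,0)->(2,2) = 4
Tile 8: (0,1)->(1,3) = 3
Tile 4: (0,2)->(0,3) = 1
Tile 2: (0,3)->(0,1) = 2
Tile 14: (1,1)->(3,1) = 2
Tile 15: (1,2)->(3,2) = 2
Tile 1: (1,3)->(0,0) = 4
Tile 3: (2,0)->(0,2) = 4
Tile 7: (2,1)->(1,2) = 2
Tile 13: (2,2)->(3,0) = 3
Tile 6: (2,3)->(1,1) = 3
Tile 10: (3,0)->(2,1) = 2
Tile 5: (3,1)->(1,0) = 3
Tile 9: (3,2)->(2,0) = 3
Tile 12: (3,3)->(2,3) = 1
Sum: 4 + 3 + 1 + 2 + 2 + 2 + 4 + 4 + 2 + 3 + 3 + 2 + 3 + 3 + 1 = 39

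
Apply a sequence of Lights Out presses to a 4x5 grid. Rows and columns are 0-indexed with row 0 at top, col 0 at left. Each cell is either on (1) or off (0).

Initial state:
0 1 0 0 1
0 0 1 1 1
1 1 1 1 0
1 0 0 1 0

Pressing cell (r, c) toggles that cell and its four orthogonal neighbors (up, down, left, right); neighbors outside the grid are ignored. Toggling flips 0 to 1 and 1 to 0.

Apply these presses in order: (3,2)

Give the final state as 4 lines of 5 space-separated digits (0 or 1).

Answer: 0 1 0 0 1
0 0 1 1 1
1 1 0 1 0
1 1 1 0 0

Derivation:
After press 1 at (3,2):
0 1 0 0 1
0 0 1 1 1
1 1 0 1 0
1 1 1 0 0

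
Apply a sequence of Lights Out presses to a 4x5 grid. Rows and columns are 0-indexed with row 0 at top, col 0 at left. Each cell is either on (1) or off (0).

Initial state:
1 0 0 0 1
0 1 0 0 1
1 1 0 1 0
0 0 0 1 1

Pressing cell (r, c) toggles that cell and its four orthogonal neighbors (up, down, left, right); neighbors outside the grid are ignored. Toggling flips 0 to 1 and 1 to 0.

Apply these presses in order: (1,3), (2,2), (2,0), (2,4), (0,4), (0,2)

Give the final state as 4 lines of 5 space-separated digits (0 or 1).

Answer: 1 1 1 1 0
1 1 1 1 0
0 1 1 0 1
1 0 1 1 0

Derivation:
After press 1 at (1,3):
1 0 0 1 1
0 1 1 1 0
1 1 0 0 0
0 0 0 1 1

After press 2 at (2,2):
1 0 0 1 1
0 1 0 1 0
1 0 1 1 0
0 0 1 1 1

After press 3 at (2,0):
1 0 0 1 1
1 1 0 1 0
0 1 1 1 0
1 0 1 1 1

After press 4 at (2,4):
1 0 0 1 1
1 1 0 1 1
0 1 1 0 1
1 0 1 1 0

After press 5 at (0,4):
1 0 0 0 0
1 1 0 1 0
0 1 1 0 1
1 0 1 1 0

After press 6 at (0,2):
1 1 1 1 0
1 1 1 1 0
0 1 1 0 1
1 0 1 1 0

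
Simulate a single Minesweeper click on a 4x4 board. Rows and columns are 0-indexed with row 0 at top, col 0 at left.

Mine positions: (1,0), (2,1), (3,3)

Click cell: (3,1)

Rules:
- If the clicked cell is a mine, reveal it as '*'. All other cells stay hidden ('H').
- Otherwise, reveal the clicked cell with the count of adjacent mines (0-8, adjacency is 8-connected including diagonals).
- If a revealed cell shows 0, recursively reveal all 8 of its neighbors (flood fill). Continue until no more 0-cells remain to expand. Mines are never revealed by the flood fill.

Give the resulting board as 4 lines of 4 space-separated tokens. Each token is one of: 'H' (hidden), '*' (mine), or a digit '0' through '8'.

H H H H
H H H H
H H H H
H 1 H H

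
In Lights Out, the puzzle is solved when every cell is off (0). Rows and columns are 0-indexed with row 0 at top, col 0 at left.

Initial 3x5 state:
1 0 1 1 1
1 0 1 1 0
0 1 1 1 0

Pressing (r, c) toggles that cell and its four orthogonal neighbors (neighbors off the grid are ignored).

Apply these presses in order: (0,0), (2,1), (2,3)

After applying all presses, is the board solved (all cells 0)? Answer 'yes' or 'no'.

After press 1 at (0,0):
0 1 1 1 1
0 0 1 1 0
0 1 1 1 0

After press 2 at (2,1):
0 1 1 1 1
0 1 1 1 0
1 0 0 1 0

After press 3 at (2,3):
0 1 1 1 1
0 1 1 0 0
1 0 1 0 1

Lights still on: 9

Answer: no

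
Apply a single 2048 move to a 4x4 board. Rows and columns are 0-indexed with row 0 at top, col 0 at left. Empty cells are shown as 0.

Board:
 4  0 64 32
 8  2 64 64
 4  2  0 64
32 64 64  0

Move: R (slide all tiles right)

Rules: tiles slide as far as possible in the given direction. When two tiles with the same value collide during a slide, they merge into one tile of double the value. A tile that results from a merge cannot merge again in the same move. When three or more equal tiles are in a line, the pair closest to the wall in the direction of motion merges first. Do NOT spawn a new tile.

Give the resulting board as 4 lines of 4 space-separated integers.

Answer:   0   4  64  32
  0   8   2 128
  0   4   2  64
  0   0  32 128

Derivation:
Slide right:
row 0: [4, 0, 64, 32] -> [0, 4, 64, 32]
row 1: [8, 2, 64, 64] -> [0, 8, 2, 128]
row 2: [4, 2, 0, 64] -> [0, 4, 2, 64]
row 3: [32, 64, 64, 0] -> [0, 0, 32, 128]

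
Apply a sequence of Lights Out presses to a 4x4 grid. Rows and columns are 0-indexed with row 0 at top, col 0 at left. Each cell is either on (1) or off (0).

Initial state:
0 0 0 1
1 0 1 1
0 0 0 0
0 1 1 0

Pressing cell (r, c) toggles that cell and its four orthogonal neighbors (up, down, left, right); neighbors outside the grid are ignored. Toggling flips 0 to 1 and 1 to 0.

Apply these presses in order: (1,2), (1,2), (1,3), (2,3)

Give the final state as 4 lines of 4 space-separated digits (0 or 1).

Answer: 0 0 0 0
1 0 0 1
0 0 1 0
0 1 1 1

Derivation:
After press 1 at (1,2):
0 0 1 1
1 1 0 0
0 0 1 0
0 1 1 0

After press 2 at (1,2):
0 0 0 1
1 0 1 1
0 0 0 0
0 1 1 0

After press 3 at (1,3):
0 0 0 0
1 0 0 0
0 0 0 1
0 1 1 0

After press 4 at (2,3):
0 0 0 0
1 0 0 1
0 0 1 0
0 1 1 1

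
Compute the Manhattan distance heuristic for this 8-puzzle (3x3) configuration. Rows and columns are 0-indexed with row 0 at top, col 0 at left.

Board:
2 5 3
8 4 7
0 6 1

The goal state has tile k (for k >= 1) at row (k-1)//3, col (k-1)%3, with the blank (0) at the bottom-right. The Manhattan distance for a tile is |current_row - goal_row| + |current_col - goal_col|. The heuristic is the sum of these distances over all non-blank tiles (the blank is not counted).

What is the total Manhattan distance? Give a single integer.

Tile 2: (0,0)->(0,1) = 1
Tile 5: (0,1)->(1,1) = 1
Tile 3: (0,2)->(0,2) = 0
Tile 8: (1,0)->(2,1) = 2
Tile 4: (1,1)->(1,0) = 1
Tile 7: (1,2)->(2,0) = 3
Tile 6: (2,1)->(1,2) = 2
Tile 1: (2,2)->(0,0) = 4
Sum: 1 + 1 + 0 + 2 + 1 + 3 + 2 + 4 = 14

Answer: 14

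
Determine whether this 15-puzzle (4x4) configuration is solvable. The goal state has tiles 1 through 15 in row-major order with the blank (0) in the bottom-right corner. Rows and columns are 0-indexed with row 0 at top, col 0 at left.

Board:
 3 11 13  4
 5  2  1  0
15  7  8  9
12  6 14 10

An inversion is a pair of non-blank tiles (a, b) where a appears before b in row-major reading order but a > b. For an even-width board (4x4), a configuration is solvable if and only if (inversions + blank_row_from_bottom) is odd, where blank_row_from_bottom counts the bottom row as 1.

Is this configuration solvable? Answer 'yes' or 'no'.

Inversions: 39
Blank is in row 1 (0-indexed from top), which is row 3 counting from the bottom (bottom = 1).
39 + 3 = 42, which is even, so the puzzle is not solvable.

Answer: no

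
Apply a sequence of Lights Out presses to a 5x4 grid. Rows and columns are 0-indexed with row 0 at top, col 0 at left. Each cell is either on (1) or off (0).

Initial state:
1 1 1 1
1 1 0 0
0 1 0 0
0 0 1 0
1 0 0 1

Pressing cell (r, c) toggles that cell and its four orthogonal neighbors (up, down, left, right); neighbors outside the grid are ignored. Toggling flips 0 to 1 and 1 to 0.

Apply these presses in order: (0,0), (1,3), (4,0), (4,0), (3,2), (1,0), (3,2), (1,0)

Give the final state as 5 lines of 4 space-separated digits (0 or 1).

After press 1 at (0,0):
0 0 1 1
0 1 0 0
0 1 0 0
0 0 1 0
1 0 0 1

After press 2 at (1,3):
0 0 1 0
0 1 1 1
0 1 0 1
0 0 1 0
1 0 0 1

After press 3 at (4,0):
0 0 1 0
0 1 1 1
0 1 0 1
1 0 1 0
0 1 0 1

After press 4 at (4,0):
0 0 1 0
0 1 1 1
0 1 0 1
0 0 1 0
1 0 0 1

After press 5 at (3,2):
0 0 1 0
0 1 1 1
0 1 1 1
0 1 0 1
1 0 1 1

After press 6 at (1,0):
1 0 1 0
1 0 1 1
1 1 1 1
0 1 0 1
1 0 1 1

After press 7 at (3,2):
1 0 1 0
1 0 1 1
1 1 0 1
0 0 1 0
1 0 0 1

After press 8 at (1,0):
0 0 1 0
0 1 1 1
0 1 0 1
0 0 1 0
1 0 0 1

Answer: 0 0 1 0
0 1 1 1
0 1 0 1
0 0 1 0
1 0 0 1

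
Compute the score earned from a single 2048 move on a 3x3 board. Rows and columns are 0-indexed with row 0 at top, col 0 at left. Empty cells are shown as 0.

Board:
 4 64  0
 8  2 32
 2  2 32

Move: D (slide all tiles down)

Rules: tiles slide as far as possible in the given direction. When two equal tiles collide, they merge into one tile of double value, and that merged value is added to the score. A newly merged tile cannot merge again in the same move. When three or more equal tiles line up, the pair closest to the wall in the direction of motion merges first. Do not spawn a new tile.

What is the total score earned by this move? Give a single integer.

Slide down:
col 0: [4, 8, 2] -> [4, 8, 2]  score +0 (running 0)
col 1: [64, 2, 2] -> [0, 64, 4]  score +4 (running 4)
col 2: [0, 32, 32] -> [0, 0, 64]  score +64 (running 68)
Board after move:
 4  0  0
 8 64  0
 2  4 64

Answer: 68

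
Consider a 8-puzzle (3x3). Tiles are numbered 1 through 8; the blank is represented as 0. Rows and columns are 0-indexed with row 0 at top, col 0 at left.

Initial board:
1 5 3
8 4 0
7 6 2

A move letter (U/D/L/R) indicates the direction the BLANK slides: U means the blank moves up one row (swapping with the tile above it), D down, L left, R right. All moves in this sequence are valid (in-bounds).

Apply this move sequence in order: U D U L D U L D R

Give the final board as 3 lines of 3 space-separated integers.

Answer: 8 1 5
4 0 3
7 6 2

Derivation:
After move 1 (U):
1 5 0
8 4 3
7 6 2

After move 2 (D):
1 5 3
8 4 0
7 6 2

After move 3 (U):
1 5 0
8 4 3
7 6 2

After move 4 (L):
1 0 5
8 4 3
7 6 2

After move 5 (D):
1 4 5
8 0 3
7 6 2

After move 6 (U):
1 0 5
8 4 3
7 6 2

After move 7 (L):
0 1 5
8 4 3
7 6 2

After move 8 (D):
8 1 5
0 4 3
7 6 2

After move 9 (R):
8 1 5
4 0 3
7 6 2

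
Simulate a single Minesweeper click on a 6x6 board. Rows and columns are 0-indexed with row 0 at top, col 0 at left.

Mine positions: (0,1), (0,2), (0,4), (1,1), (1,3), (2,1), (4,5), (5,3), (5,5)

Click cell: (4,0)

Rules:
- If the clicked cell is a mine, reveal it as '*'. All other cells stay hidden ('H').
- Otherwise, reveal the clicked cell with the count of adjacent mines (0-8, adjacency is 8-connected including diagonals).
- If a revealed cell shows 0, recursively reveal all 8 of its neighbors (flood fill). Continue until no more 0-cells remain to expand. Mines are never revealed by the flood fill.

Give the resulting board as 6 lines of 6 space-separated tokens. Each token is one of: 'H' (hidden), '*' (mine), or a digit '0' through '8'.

H H H H H H
H H H H H H
H H H H H H
1 1 1 H H H
0 0 1 H H H
0 0 1 H H H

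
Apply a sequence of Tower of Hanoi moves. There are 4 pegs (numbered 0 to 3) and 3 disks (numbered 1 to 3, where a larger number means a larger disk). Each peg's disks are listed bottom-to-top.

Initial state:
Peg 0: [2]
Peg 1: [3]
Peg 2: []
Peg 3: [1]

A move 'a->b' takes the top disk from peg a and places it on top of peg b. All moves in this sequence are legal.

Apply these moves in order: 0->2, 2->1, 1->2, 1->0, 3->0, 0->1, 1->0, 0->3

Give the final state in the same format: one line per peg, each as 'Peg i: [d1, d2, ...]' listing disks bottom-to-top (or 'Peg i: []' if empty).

Answer: Peg 0: [3]
Peg 1: []
Peg 2: [2]
Peg 3: [1]

Derivation:
After move 1 (0->2):
Peg 0: []
Peg 1: [3]
Peg 2: [2]
Peg 3: [1]

After move 2 (2->1):
Peg 0: []
Peg 1: [3, 2]
Peg 2: []
Peg 3: [1]

After move 3 (1->2):
Peg 0: []
Peg 1: [3]
Peg 2: [2]
Peg 3: [1]

After move 4 (1->0):
Peg 0: [3]
Peg 1: []
Peg 2: [2]
Peg 3: [1]

After move 5 (3->0):
Peg 0: [3, 1]
Peg 1: []
Peg 2: [2]
Peg 3: []

After move 6 (0->1):
Peg 0: [3]
Peg 1: [1]
Peg 2: [2]
Peg 3: []

After move 7 (1->0):
Peg 0: [3, 1]
Peg 1: []
Peg 2: [2]
Peg 3: []

After move 8 (0->3):
Peg 0: [3]
Peg 1: []
Peg 2: [2]
Peg 3: [1]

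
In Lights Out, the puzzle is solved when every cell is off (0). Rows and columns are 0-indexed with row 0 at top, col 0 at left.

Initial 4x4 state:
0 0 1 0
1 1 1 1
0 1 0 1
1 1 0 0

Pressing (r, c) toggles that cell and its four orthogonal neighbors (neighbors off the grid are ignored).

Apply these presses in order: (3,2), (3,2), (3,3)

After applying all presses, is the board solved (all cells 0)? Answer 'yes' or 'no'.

After press 1 at (3,2):
0 0 1 0
1 1 1 1
0 1 1 1
1 0 1 1

After press 2 at (3,2):
0 0 1 0
1 1 1 1
0 1 0 1
1 1 0 0

After press 3 at (3,3):
0 0 1 0
1 1 1 1
0 1 0 0
1 1 1 1

Lights still on: 10

Answer: no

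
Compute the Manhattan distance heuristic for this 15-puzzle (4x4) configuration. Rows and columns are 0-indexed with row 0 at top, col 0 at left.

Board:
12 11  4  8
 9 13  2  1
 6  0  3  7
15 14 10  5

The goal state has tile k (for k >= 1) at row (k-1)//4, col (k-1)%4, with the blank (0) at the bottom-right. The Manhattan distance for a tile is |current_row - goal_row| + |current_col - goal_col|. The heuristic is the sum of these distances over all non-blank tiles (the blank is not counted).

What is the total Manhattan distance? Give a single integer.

Answer: 35

Derivation:
Tile 12: (0,0)->(2,3) = 5
Tile 11: (0,1)->(2,2) = 3
Tile 4: (0,2)->(0,3) = 1
Tile 8: (0,3)->(1,3) = 1
Tile 9: (1,0)->(2,0) = 1
Tile 13: (1,1)->(3,0) = 3
Tile 2: (1,2)->(0,1) = 2
Tile 1: (1,3)->(0,0) = 4
Tile 6: (2,0)->(1,1) = 2
Tile 3: (2,2)->(0,2) = 2
Tile 7: (2,3)->(1,2) = 2
Tile 15: (3,0)->(3,2) = 2
Tile 14: (3,1)->(3,1) = 0
Tile 10: (3,2)->(2,1) = 2
Tile 5: (3,3)->(1,0) = 5
Sum: 5 + 3 + 1 + 1 + 1 + 3 + 2 + 4 + 2 + 2 + 2 + 2 + 0 + 2 + 5 = 35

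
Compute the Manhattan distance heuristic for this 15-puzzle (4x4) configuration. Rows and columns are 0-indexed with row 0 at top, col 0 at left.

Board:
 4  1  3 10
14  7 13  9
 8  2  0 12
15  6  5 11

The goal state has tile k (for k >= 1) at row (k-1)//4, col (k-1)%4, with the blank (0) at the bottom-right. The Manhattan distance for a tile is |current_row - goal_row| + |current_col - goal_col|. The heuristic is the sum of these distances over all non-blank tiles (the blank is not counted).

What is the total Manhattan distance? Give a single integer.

Answer: 36

Derivation:
Tile 4: at (0,0), goal (0,3), distance |0-0|+|0-3| = 3
Tile 1: at (0,1), goal (0,0), distance |0-0|+|1-0| = 1
Tile 3: at (0,2), goal (0,2), distance |0-0|+|2-2| = 0
Tile 10: at (0,3), goal (2,1), distance |0-2|+|3-1| = 4
Tile 14: at (1,0), goal (3,1), distance |1-3|+|0-1| = 3
Tile 7: at (1,1), goal (1,2), distance |1-1|+|1-2| = 1
Tile 13: at (1,2), goal (3,0), distance |1-3|+|2-0| = 4
Tile 9: at (1,3), goal (2,0), distance |1-2|+|3-0| = 4
Tile 8: at (2,0), goal (1,3), distance |2-1|+|0-3| = 4
Tile 2: at (2,1), goal (0,1), distance |2-0|+|1-1| = 2
Tile 12: at (2,3), goal (2,3), distance |2-2|+|3-3| = 0
Tile 15: at (3,0), goal (3,2), distance |3-3|+|0-2| = 2
Tile 6: at (3,1), goal (1,1), distance |3-1|+|1-1| = 2
Tile 5: at (3,2), goal (1,0), distance |3-1|+|2-0| = 4
Tile 11: at (3,3), goal (2,2), distance |3-2|+|3-2| = 2
Sum: 3 + 1 + 0 + 4 + 3 + 1 + 4 + 4 + 4 + 2 + 0 + 2 + 2 + 4 + 2 = 36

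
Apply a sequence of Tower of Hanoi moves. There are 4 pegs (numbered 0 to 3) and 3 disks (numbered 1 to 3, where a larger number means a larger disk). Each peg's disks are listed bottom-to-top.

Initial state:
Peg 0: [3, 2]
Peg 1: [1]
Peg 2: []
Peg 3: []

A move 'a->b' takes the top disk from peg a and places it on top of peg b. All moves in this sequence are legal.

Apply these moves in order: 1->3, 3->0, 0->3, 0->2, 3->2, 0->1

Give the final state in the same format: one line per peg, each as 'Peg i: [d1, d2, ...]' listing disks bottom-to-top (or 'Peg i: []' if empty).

After move 1 (1->3):
Peg 0: [3, 2]
Peg 1: []
Peg 2: []
Peg 3: [1]

After move 2 (3->0):
Peg 0: [3, 2, 1]
Peg 1: []
Peg 2: []
Peg 3: []

After move 3 (0->3):
Peg 0: [3, 2]
Peg 1: []
Peg 2: []
Peg 3: [1]

After move 4 (0->2):
Peg 0: [3]
Peg 1: []
Peg 2: [2]
Peg 3: [1]

After move 5 (3->2):
Peg 0: [3]
Peg 1: []
Peg 2: [2, 1]
Peg 3: []

After move 6 (0->1):
Peg 0: []
Peg 1: [3]
Peg 2: [2, 1]
Peg 3: []

Answer: Peg 0: []
Peg 1: [3]
Peg 2: [2, 1]
Peg 3: []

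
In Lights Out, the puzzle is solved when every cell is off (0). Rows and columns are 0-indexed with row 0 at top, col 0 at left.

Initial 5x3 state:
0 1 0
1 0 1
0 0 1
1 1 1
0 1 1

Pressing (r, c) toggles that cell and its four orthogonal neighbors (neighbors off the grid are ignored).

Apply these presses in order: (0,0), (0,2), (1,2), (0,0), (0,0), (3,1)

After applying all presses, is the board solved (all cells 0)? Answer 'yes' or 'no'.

After press 1 at (0,0):
1 0 0
0 0 1
0 0 1
1 1 1
0 1 1

After press 2 at (0,2):
1 1 1
0 0 0
0 0 1
1 1 1
0 1 1

After press 3 at (1,2):
1 1 0
0 1 1
0 0 0
1 1 1
0 1 1

After press 4 at (0,0):
0 0 0
1 1 1
0 0 0
1 1 1
0 1 1

After press 5 at (0,0):
1 1 0
0 1 1
0 0 0
1 1 1
0 1 1

After press 6 at (3,1):
1 1 0
0 1 1
0 1 0
0 0 0
0 0 1

Lights still on: 6

Answer: no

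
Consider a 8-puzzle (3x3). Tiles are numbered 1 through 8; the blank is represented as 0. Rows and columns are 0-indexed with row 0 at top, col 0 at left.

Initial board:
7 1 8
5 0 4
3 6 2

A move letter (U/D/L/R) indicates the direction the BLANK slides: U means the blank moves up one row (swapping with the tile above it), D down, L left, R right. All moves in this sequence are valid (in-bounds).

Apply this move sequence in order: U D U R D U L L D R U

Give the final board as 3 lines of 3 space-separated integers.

Answer: 5 0 8
1 7 4
3 6 2

Derivation:
After move 1 (U):
7 0 8
5 1 4
3 6 2

After move 2 (D):
7 1 8
5 0 4
3 6 2

After move 3 (U):
7 0 8
5 1 4
3 6 2

After move 4 (R):
7 8 0
5 1 4
3 6 2

After move 5 (D):
7 8 4
5 1 0
3 6 2

After move 6 (U):
7 8 0
5 1 4
3 6 2

After move 7 (L):
7 0 8
5 1 4
3 6 2

After move 8 (L):
0 7 8
5 1 4
3 6 2

After move 9 (D):
5 7 8
0 1 4
3 6 2

After move 10 (R):
5 7 8
1 0 4
3 6 2

After move 11 (U):
5 0 8
1 7 4
3 6 2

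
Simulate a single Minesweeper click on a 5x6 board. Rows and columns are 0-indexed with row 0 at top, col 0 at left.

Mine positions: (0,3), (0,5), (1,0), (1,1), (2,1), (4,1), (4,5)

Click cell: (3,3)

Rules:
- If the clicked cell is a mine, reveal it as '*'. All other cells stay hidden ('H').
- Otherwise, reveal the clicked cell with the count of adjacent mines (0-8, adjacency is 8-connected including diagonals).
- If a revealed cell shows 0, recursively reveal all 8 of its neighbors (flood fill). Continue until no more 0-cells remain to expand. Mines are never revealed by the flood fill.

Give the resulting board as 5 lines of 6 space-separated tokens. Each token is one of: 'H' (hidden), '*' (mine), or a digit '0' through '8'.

H H H H H H
H H 3 1 2 1
H H 2 0 0 0
H H 2 0 1 1
H H 1 0 1 H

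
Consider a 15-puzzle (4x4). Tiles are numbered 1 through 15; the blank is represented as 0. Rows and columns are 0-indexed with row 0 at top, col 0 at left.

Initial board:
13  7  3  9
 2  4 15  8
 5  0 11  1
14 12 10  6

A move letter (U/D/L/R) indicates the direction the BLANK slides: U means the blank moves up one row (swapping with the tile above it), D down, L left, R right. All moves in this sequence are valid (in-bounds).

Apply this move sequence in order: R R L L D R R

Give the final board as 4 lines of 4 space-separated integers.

Answer: 13  7  3  9
 2  4 15  8
 5 12 11  1
14 10  6  0

Derivation:
After move 1 (R):
13  7  3  9
 2  4 15  8
 5 11  0  1
14 12 10  6

After move 2 (R):
13  7  3  9
 2  4 15  8
 5 11  1  0
14 12 10  6

After move 3 (L):
13  7  3  9
 2  4 15  8
 5 11  0  1
14 12 10  6

After move 4 (L):
13  7  3  9
 2  4 15  8
 5  0 11  1
14 12 10  6

After move 5 (D):
13  7  3  9
 2  4 15  8
 5 12 11  1
14  0 10  6

After move 6 (R):
13  7  3  9
 2  4 15  8
 5 12 11  1
14 10  0  6

After move 7 (R):
13  7  3  9
 2  4 15  8
 5 12 11  1
14 10  6  0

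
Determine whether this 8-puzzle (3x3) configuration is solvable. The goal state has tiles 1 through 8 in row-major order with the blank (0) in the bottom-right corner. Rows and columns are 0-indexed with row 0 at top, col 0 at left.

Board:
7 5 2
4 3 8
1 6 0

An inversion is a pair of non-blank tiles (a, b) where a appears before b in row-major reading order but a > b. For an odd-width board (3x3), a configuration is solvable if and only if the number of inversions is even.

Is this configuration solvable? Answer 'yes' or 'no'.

Inversions (pairs i<j in row-major order where tile[i] > tile[j] > 0): 16
16 is even, so the puzzle is solvable.

Answer: yes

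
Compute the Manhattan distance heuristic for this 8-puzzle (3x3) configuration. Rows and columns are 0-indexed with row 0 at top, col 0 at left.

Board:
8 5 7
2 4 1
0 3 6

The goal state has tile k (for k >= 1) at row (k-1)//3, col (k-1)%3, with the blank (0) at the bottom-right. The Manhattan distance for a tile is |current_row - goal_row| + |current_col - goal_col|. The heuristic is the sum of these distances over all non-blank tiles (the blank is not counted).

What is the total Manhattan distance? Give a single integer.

Tile 8: at (0,0), goal (2,1), distance |0-2|+|0-1| = 3
Tile 5: at (0,1), goal (1,1), distance |0-1|+|1-1| = 1
Tile 7: at (0,2), goal (2,0), distance |0-2|+|2-0| = 4
Tile 2: at (1,0), goal (0,1), distance |1-0|+|0-1| = 2
Tile 4: at (1,1), goal (1,0), distance |1-1|+|1-0| = 1
Tile 1: at (1,2), goal (0,0), distance |1-0|+|2-0| = 3
Tile 3: at (2,1), goal (0,2), distance |2-0|+|1-2| = 3
Tile 6: at (2,2), goal (1,2), distance |2-1|+|2-2| = 1
Sum: 3 + 1 + 4 + 2 + 1 + 3 + 3 + 1 = 18

Answer: 18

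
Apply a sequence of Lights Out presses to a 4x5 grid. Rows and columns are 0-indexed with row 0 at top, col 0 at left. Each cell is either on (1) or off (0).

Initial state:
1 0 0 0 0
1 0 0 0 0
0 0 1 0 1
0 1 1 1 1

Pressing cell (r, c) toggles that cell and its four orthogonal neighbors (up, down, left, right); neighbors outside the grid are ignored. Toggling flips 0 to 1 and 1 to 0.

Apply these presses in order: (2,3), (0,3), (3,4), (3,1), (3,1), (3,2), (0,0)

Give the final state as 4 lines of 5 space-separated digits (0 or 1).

Answer: 0 1 1 1 1
0 0 0 0 0
0 0 1 1 1
0 0 0 0 0

Derivation:
After press 1 at (2,3):
1 0 0 0 0
1 0 0 1 0
0 0 0 1 0
0 1 1 0 1

After press 2 at (0,3):
1 0 1 1 1
1 0 0 0 0
0 0 0 1 0
0 1 1 0 1

After press 3 at (3,4):
1 0 1 1 1
1 0 0 0 0
0 0 0 1 1
0 1 1 1 0

After press 4 at (3,1):
1 0 1 1 1
1 0 0 0 0
0 1 0 1 1
1 0 0 1 0

After press 5 at (3,1):
1 0 1 1 1
1 0 0 0 0
0 0 0 1 1
0 1 1 1 0

After press 6 at (3,2):
1 0 1 1 1
1 0 0 0 0
0 0 1 1 1
0 0 0 0 0

After press 7 at (0,0):
0 1 1 1 1
0 0 0 0 0
0 0 1 1 1
0 0 0 0 0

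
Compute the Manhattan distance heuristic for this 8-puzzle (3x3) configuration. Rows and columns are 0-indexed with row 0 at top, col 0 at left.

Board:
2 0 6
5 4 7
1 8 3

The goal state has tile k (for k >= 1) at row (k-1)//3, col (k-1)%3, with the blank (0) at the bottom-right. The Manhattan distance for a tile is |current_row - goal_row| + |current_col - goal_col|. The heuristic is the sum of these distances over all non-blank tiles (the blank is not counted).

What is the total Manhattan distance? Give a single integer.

Tile 2: at (0,0), goal (0,1), distance |0-0|+|0-1| = 1
Tile 6: at (0,2), goal (1,2), distance |0-1|+|2-2| = 1
Tile 5: at (1,0), goal (1,1), distance |1-1|+|0-1| = 1
Tile 4: at (1,1), goal (1,0), distance |1-1|+|1-0| = 1
Tile 7: at (1,2), goal (2,0), distance |1-2|+|2-0| = 3
Tile 1: at (2,0), goal (0,0), distance |2-0|+|0-0| = 2
Tile 8: at (2,1), goal (2,1), distance |2-2|+|1-1| = 0
Tile 3: at (2,2), goal (0,2), distance |2-0|+|2-2| = 2
Sum: 1 + 1 + 1 + 1 + 3 + 2 + 0 + 2 = 11

Answer: 11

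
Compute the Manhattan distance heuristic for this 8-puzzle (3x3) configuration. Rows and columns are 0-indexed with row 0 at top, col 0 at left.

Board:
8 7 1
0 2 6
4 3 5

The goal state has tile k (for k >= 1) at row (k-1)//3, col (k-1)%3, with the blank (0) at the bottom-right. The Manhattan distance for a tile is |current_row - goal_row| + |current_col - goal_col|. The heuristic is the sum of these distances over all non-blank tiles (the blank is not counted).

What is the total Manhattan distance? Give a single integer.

Answer: 15

Derivation:
Tile 8: (0,0)->(2,1) = 3
Tile 7: (0,1)->(2,0) = 3
Tile 1: (0,2)->(0,0) = 2
Tile 2: (1,1)->(0,1) = 1
Tile 6: (1,2)->(1,2) = 0
Tile 4: (2,0)->(1,0) = 1
Tile 3: (2,1)->(0,2) = 3
Tile 5: (2,2)->(1,1) = 2
Sum: 3 + 3 + 2 + 1 + 0 + 1 + 3 + 2 = 15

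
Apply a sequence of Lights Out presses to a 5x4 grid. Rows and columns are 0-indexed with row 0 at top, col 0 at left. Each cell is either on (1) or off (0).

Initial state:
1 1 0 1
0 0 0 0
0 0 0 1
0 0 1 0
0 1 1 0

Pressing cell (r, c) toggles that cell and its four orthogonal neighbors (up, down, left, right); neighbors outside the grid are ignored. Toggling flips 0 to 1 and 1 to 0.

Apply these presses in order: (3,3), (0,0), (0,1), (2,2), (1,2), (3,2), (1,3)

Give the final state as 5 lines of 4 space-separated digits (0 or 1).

After press 1 at (3,3):
1 1 0 1
0 0 0 0
0 0 0 0
0 0 0 1
0 1 1 1

After press 2 at (0,0):
0 0 0 1
1 0 0 0
0 0 0 0
0 0 0 1
0 1 1 1

After press 3 at (0,1):
1 1 1 1
1 1 0 0
0 0 0 0
0 0 0 1
0 1 1 1

After press 4 at (2,2):
1 1 1 1
1 1 1 0
0 1 1 1
0 0 1 1
0 1 1 1

After press 5 at (1,2):
1 1 0 1
1 0 0 1
0 1 0 1
0 0 1 1
0 1 1 1

After press 6 at (3,2):
1 1 0 1
1 0 0 1
0 1 1 1
0 1 0 0
0 1 0 1

After press 7 at (1,3):
1 1 0 0
1 0 1 0
0 1 1 0
0 1 0 0
0 1 0 1

Answer: 1 1 0 0
1 0 1 0
0 1 1 0
0 1 0 0
0 1 0 1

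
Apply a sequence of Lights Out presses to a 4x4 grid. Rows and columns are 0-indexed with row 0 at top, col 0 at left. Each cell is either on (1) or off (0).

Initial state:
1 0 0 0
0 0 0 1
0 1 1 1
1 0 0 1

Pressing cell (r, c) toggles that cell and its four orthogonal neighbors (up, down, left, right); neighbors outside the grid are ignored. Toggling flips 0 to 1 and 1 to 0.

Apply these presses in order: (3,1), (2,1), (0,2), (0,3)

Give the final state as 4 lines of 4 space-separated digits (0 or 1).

Answer: 1 1 0 0
0 1 1 0
1 1 0 1
0 0 1 1

Derivation:
After press 1 at (3,1):
1 0 0 0
0 0 0 1
0 0 1 1
0 1 1 1

After press 2 at (2,1):
1 0 0 0
0 1 0 1
1 1 0 1
0 0 1 1

After press 3 at (0,2):
1 1 1 1
0 1 1 1
1 1 0 1
0 0 1 1

After press 4 at (0,3):
1 1 0 0
0 1 1 0
1 1 0 1
0 0 1 1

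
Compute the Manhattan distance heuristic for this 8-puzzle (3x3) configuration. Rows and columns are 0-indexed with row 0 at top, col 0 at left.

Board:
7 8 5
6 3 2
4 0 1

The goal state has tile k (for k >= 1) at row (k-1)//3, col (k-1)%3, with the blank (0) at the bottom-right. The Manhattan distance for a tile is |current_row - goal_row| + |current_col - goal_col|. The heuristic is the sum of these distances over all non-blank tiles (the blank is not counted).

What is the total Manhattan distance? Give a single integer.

Tile 7: (0,0)->(2,0) = 2
Tile 8: (0,1)->(2,1) = 2
Tile 5: (0,2)->(1,1) = 2
Tile 6: (1,0)->(1,2) = 2
Tile 3: (1,1)->(0,2) = 2
Tile 2: (1,2)->(0,1) = 2
Tile 4: (2,0)->(1,0) = 1
Tile 1: (2,2)->(0,0) = 4
Sum: 2 + 2 + 2 + 2 + 2 + 2 + 1 + 4 = 17

Answer: 17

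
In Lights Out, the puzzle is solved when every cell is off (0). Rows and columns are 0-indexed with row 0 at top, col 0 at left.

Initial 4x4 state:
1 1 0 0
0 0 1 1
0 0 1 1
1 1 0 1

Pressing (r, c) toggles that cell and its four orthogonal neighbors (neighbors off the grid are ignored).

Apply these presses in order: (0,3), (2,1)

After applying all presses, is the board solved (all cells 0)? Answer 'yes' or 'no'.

Answer: no

Derivation:
After press 1 at (0,3):
1 1 1 1
0 0 1 0
0 0 1 1
1 1 0 1

After press 2 at (2,1):
1 1 1 1
0 1 1 0
1 1 0 1
1 0 0 1

Lights still on: 11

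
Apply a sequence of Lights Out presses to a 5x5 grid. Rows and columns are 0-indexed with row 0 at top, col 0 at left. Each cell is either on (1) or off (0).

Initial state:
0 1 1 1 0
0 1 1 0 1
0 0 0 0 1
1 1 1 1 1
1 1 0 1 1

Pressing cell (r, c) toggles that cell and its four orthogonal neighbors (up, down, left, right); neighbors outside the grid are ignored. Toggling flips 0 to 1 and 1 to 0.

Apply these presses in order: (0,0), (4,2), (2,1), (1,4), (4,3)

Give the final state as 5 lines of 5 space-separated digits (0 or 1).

After press 1 at (0,0):
1 0 1 1 0
1 1 1 0 1
0 0 0 0 1
1 1 1 1 1
1 1 0 1 1

After press 2 at (4,2):
1 0 1 1 0
1 1 1 0 1
0 0 0 0 1
1 1 0 1 1
1 0 1 0 1

After press 3 at (2,1):
1 0 1 1 0
1 0 1 0 1
1 1 1 0 1
1 0 0 1 1
1 0 1 0 1

After press 4 at (1,4):
1 0 1 1 1
1 0 1 1 0
1 1 1 0 0
1 0 0 1 1
1 0 1 0 1

After press 5 at (4,3):
1 0 1 1 1
1 0 1 1 0
1 1 1 0 0
1 0 0 0 1
1 0 0 1 0

Answer: 1 0 1 1 1
1 0 1 1 0
1 1 1 0 0
1 0 0 0 1
1 0 0 1 0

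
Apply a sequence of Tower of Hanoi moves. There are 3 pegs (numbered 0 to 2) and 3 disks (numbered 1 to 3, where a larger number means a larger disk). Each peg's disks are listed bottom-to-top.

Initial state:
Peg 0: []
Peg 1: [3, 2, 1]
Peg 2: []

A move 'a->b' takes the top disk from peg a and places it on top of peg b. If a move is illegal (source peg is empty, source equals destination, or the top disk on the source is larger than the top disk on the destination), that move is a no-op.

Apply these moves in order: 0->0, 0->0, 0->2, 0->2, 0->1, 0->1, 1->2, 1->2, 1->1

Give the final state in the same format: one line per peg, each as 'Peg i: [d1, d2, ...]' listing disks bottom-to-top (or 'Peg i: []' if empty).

After move 1 (0->0):
Peg 0: []
Peg 1: [3, 2, 1]
Peg 2: []

After move 2 (0->0):
Peg 0: []
Peg 1: [3, 2, 1]
Peg 2: []

After move 3 (0->2):
Peg 0: []
Peg 1: [3, 2, 1]
Peg 2: []

After move 4 (0->2):
Peg 0: []
Peg 1: [3, 2, 1]
Peg 2: []

After move 5 (0->1):
Peg 0: []
Peg 1: [3, 2, 1]
Peg 2: []

After move 6 (0->1):
Peg 0: []
Peg 1: [3, 2, 1]
Peg 2: []

After move 7 (1->2):
Peg 0: []
Peg 1: [3, 2]
Peg 2: [1]

After move 8 (1->2):
Peg 0: []
Peg 1: [3, 2]
Peg 2: [1]

After move 9 (1->1):
Peg 0: []
Peg 1: [3, 2]
Peg 2: [1]

Answer: Peg 0: []
Peg 1: [3, 2]
Peg 2: [1]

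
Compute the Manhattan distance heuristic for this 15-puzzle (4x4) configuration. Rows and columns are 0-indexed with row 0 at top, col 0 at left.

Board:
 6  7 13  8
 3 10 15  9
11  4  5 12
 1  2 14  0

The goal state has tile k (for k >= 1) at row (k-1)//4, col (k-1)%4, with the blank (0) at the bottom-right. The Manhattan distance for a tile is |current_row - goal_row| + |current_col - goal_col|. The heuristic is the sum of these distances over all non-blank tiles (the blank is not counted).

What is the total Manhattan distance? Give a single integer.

Tile 6: (0,0)->(1,1) = 2
Tile 7: (0,1)->(1,2) = 2
Tile 13: (0,2)->(3,0) = 5
Tile 8: (0,3)->(1,3) = 1
Tile 3: (1,0)->(0,2) = 3
Tile 10: (1,1)->(2,1) = 1
Tile 15: (1,2)->(3,2) = 2
Tile 9: (1,3)->(2,0) = 4
Tile 11: (2,0)->(2,2) = 2
Tile 4: (2,1)->(0,3) = 4
Tile 5: (2,2)->(1,0) = 3
Tile 12: (2,3)->(2,3) = 0
Tile 1: (3,0)->(0,0) = 3
Tile 2: (3,1)->(0,1) = 3
Tile 14: (3,2)->(3,1) = 1
Sum: 2 + 2 + 5 + 1 + 3 + 1 + 2 + 4 + 2 + 4 + 3 + 0 + 3 + 3 + 1 = 36

Answer: 36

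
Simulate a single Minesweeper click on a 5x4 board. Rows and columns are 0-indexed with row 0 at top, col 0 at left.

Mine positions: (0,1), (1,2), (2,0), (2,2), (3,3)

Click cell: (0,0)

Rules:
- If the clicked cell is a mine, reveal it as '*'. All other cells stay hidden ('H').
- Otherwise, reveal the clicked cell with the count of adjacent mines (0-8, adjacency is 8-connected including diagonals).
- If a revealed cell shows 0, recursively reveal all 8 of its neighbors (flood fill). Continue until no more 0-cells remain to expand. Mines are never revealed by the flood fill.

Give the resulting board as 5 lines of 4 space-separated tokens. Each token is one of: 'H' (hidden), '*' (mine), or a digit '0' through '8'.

1 H H H
H H H H
H H H H
H H H H
H H H H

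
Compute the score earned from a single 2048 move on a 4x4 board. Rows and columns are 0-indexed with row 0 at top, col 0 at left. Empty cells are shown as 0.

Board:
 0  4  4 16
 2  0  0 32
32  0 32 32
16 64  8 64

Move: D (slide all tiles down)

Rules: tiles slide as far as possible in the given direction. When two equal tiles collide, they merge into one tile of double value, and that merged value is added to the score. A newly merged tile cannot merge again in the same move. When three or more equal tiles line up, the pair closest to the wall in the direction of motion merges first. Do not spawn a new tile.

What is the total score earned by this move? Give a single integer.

Slide down:
col 0: [0, 2, 32, 16] -> [0, 2, 32, 16]  score +0 (running 0)
col 1: [4, 0, 0, 64] -> [0, 0, 4, 64]  score +0 (running 0)
col 2: [4, 0, 32, 8] -> [0, 4, 32, 8]  score +0 (running 0)
col 3: [16, 32, 32, 64] -> [0, 16, 64, 64]  score +64 (running 64)
Board after move:
 0  0  0  0
 2  0  4 16
32  4 32 64
16 64  8 64

Answer: 64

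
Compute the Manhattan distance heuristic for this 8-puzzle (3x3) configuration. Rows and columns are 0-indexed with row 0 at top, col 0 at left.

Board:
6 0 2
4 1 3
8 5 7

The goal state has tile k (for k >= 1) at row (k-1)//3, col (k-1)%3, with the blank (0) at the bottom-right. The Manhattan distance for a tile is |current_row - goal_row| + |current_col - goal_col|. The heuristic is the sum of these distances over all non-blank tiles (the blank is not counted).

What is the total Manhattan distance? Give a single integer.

Tile 6: at (0,0), goal (1,2), distance |0-1|+|0-2| = 3
Tile 2: at (0,2), goal (0,1), distance |0-0|+|2-1| = 1
Tile 4: at (1,0), goal (1,0), distance |1-1|+|0-0| = 0
Tile 1: at (1,1), goal (0,0), distance |1-0|+|1-0| = 2
Tile 3: at (1,2), goal (0,2), distance |1-0|+|2-2| = 1
Tile 8: at (2,0), goal (2,1), distance |2-2|+|0-1| = 1
Tile 5: at (2,1), goal (1,1), distance |2-1|+|1-1| = 1
Tile 7: at (2,2), goal (2,0), distance |2-2|+|2-0| = 2
Sum: 3 + 1 + 0 + 2 + 1 + 1 + 1 + 2 = 11

Answer: 11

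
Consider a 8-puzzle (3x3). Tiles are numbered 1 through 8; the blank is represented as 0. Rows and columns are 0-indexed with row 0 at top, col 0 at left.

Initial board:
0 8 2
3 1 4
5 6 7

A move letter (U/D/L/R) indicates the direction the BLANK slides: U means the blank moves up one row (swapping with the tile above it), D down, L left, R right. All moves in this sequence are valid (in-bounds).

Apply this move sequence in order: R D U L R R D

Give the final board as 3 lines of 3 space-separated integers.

Answer: 8 2 4
3 1 0
5 6 7

Derivation:
After move 1 (R):
8 0 2
3 1 4
5 6 7

After move 2 (D):
8 1 2
3 0 4
5 6 7

After move 3 (U):
8 0 2
3 1 4
5 6 7

After move 4 (L):
0 8 2
3 1 4
5 6 7

After move 5 (R):
8 0 2
3 1 4
5 6 7

After move 6 (R):
8 2 0
3 1 4
5 6 7

After move 7 (D):
8 2 4
3 1 0
5 6 7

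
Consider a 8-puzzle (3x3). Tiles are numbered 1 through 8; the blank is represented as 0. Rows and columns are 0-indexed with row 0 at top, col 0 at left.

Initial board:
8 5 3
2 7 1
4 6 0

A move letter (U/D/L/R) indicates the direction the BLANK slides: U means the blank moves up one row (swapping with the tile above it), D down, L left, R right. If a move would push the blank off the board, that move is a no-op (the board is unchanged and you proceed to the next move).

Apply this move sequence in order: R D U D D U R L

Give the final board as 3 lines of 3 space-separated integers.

After move 1 (R):
8 5 3
2 7 1
4 6 0

After move 2 (D):
8 5 3
2 7 1
4 6 0

After move 3 (U):
8 5 3
2 7 0
4 6 1

After move 4 (D):
8 5 3
2 7 1
4 6 0

After move 5 (D):
8 5 3
2 7 1
4 6 0

After move 6 (U):
8 5 3
2 7 0
4 6 1

After move 7 (R):
8 5 3
2 7 0
4 6 1

After move 8 (L):
8 5 3
2 0 7
4 6 1

Answer: 8 5 3
2 0 7
4 6 1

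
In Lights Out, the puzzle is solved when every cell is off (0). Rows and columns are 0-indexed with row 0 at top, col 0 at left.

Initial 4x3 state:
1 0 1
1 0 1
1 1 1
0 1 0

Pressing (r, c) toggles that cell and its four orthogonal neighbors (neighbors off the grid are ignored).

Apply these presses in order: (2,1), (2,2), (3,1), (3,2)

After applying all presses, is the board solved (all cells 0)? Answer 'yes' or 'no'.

After press 1 at (2,1):
1 0 1
1 1 1
0 0 0
0 0 0

After press 2 at (2,2):
1 0 1
1 1 0
0 1 1
0 0 1

After press 3 at (3,1):
1 0 1
1 1 0
0 0 1
1 1 0

After press 4 at (3,2):
1 0 1
1 1 0
0 0 0
1 0 1

Lights still on: 6

Answer: no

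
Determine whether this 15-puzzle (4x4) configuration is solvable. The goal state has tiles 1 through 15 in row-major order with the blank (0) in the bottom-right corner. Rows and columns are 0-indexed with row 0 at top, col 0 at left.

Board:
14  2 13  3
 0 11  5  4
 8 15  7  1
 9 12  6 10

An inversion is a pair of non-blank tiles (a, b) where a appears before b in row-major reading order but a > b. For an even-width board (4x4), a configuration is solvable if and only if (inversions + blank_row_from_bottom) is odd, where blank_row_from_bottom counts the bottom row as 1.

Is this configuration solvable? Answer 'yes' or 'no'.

Inversions: 51
Blank is in row 1 (0-indexed from top), which is row 3 counting from the bottom (bottom = 1).
51 + 3 = 54, which is even, so the puzzle is not solvable.

Answer: no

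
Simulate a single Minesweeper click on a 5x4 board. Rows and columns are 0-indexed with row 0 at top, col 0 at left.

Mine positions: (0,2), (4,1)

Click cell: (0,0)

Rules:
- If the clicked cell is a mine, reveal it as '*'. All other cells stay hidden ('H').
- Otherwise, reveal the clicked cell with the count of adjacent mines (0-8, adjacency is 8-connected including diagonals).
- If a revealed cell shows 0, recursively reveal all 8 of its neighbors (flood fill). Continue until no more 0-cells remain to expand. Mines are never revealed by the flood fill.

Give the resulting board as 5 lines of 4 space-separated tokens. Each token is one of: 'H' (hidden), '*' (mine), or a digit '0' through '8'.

0 1 H H
0 1 1 1
0 0 0 0
1 1 1 0
H H 1 0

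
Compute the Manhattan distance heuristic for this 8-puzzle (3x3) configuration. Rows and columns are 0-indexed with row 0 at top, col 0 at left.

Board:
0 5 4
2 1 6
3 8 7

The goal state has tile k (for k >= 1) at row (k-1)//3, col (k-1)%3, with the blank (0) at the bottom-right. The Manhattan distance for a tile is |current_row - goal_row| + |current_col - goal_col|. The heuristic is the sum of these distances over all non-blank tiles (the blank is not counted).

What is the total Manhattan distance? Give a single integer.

Tile 5: (0,1)->(1,1) = 1
Tile 4: (0,2)->(1,0) = 3
Tile 2: (1,0)->(0,1) = 2
Tile 1: (1,1)->(0,0) = 2
Tile 6: (1,2)->(1,2) = 0
Tile 3: (2,0)->(0,2) = 4
Tile 8: (2,1)->(2,1) = 0
Tile 7: (2,2)->(2,0) = 2
Sum: 1 + 3 + 2 + 2 + 0 + 4 + 0 + 2 = 14

Answer: 14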